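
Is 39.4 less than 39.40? No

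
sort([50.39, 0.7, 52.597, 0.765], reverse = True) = [52.597, 50.39, 0.765, 0.7]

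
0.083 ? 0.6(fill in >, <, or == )<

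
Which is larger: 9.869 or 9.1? 9.869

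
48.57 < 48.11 False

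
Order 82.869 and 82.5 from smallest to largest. 82.5, 82.869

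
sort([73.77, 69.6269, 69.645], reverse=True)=[73.77, 69.645, 69.6269]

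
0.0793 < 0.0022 False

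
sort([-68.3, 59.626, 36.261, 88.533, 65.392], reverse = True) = [88.533, 65.392, 59.626, 36.261, -68.3]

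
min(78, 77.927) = 77.927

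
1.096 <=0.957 False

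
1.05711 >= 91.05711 False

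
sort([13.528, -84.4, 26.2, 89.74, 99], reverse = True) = [99, 89.74, 26.2, 13.528, -84.4]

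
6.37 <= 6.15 False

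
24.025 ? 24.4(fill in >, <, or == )<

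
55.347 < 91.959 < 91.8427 False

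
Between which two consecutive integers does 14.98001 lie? 14 and 15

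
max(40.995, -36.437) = 40.995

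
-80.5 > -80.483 False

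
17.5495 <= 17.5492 False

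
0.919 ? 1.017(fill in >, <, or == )<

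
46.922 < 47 True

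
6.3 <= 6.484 True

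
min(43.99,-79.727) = -79.727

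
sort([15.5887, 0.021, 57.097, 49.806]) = [0.021, 15.5887, 49.806, 57.097]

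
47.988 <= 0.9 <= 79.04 False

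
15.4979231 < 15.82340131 True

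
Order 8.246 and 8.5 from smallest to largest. 8.246, 8.5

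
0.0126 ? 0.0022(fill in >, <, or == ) >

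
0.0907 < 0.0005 False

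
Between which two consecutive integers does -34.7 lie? -35 and -34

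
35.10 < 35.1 False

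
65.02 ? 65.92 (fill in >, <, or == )<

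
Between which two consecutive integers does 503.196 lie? 503 and 504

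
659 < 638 False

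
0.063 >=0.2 False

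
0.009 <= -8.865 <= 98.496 False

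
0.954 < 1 True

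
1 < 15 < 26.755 True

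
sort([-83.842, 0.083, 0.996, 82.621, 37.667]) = [-83.842, 0.083, 0.996, 37.667, 82.621]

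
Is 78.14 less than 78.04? No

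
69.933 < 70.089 True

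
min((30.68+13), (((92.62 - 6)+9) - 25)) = 43.68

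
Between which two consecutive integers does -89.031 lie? -90 and -89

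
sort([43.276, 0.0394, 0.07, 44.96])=[0.0394, 0.07, 43.276, 44.96]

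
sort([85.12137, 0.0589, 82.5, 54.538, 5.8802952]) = [0.0589, 5.8802952, 54.538, 82.5, 85.12137]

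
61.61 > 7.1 True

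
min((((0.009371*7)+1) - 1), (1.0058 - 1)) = 0.0058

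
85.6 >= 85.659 False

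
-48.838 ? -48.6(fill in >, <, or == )<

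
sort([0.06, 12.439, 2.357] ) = [0.06, 2.357, 12.439]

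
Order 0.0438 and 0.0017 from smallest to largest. 0.0017, 0.0438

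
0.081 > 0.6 False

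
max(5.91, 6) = 6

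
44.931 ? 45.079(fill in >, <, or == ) <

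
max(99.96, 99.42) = 99.96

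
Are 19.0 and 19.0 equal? Yes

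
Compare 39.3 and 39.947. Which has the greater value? 39.947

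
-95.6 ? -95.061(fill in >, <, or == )<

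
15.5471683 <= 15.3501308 False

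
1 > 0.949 True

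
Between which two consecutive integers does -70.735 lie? -71 and -70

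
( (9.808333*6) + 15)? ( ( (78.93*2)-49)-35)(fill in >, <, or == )<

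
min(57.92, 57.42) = 57.42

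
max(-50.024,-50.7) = -50.024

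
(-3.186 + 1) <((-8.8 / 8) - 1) True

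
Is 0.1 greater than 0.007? Yes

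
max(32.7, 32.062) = 32.7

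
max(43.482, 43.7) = 43.7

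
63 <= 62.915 False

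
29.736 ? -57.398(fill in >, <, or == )>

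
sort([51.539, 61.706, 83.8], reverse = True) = [83.8, 61.706, 51.539]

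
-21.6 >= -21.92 True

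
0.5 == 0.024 False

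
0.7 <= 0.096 False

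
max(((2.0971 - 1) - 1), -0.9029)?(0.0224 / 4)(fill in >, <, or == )>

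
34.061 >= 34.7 False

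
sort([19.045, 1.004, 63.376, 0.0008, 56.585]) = [0.0008, 1.004, 19.045, 56.585, 63.376]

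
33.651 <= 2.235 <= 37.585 False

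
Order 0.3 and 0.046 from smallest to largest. 0.046, 0.3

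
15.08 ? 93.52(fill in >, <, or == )<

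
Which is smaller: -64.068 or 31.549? -64.068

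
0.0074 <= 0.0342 True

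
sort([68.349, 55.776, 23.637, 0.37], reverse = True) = [68.349, 55.776, 23.637, 0.37]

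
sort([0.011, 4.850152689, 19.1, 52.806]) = [0.011, 4.850152689, 19.1, 52.806]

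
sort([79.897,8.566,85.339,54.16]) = [8.566,54.16,79.897,85.339]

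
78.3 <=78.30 True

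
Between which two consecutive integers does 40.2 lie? 40 and 41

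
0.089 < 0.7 True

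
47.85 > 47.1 True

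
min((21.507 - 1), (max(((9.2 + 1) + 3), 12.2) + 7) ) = 20.2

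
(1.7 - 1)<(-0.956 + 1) False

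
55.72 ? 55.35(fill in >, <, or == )>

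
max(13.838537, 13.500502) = 13.838537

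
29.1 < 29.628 True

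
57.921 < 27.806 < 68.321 False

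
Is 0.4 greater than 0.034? Yes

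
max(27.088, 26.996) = 27.088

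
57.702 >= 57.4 True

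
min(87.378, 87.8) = 87.378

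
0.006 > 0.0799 False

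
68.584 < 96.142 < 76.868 False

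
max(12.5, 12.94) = 12.94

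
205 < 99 False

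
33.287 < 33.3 True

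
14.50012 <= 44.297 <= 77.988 True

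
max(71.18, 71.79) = 71.79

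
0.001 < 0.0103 True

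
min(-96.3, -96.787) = -96.787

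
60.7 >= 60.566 True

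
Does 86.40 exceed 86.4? No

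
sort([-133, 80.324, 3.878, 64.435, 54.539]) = [-133, 3.878, 54.539, 64.435, 80.324]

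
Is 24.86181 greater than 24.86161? Yes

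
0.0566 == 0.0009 False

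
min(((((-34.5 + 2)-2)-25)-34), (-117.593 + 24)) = -93.593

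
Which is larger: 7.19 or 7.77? 7.77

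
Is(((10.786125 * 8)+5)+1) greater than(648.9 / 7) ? No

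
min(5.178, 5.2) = 5.178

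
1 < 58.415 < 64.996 True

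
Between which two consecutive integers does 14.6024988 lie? 14 and 15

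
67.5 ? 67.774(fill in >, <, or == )<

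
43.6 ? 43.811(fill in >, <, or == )<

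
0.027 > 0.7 False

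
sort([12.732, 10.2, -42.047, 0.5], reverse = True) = [12.732, 10.2, 0.5, -42.047]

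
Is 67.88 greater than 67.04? Yes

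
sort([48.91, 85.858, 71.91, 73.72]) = [48.91, 71.91, 73.72, 85.858]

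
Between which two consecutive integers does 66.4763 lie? 66 and 67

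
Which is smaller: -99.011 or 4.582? -99.011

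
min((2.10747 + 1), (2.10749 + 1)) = 3.10747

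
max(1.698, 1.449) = 1.698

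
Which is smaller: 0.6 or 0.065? 0.065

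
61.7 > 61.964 False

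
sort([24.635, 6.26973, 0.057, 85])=[0.057, 6.26973, 24.635, 85]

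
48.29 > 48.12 True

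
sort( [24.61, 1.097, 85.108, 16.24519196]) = [1.097, 16.24519196, 24.61, 85.108]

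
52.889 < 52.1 False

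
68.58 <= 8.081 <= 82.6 False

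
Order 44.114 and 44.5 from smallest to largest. 44.114, 44.5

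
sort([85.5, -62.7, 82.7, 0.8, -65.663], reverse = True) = [85.5, 82.7, 0.8, -62.7, -65.663]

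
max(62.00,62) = 62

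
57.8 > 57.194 True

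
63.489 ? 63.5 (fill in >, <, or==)<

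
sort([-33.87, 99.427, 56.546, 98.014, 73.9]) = [-33.87, 56.546, 73.9, 98.014, 99.427]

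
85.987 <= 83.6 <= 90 False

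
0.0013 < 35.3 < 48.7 True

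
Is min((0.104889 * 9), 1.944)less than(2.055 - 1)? Yes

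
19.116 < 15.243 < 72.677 False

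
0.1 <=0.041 False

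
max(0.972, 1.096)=1.096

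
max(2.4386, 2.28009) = 2.4386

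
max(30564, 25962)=30564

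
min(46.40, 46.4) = 46.40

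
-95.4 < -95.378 True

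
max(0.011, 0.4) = 0.4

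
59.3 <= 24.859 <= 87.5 False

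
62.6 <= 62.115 False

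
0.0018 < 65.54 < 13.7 False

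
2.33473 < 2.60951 True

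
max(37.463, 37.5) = 37.5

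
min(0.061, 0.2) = 0.061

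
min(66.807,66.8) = 66.8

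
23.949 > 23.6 True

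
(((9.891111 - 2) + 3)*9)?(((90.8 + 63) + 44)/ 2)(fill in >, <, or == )<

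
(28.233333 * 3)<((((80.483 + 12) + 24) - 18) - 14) False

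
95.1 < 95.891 True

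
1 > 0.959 True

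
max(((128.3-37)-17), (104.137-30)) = 74.3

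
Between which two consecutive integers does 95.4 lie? 95 and 96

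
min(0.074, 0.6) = 0.074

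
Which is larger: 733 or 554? 733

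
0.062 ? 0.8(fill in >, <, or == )<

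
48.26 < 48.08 False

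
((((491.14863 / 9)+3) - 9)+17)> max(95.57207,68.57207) False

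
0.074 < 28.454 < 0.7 False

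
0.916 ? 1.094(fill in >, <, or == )<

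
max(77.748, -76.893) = 77.748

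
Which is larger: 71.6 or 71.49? 71.6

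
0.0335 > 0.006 True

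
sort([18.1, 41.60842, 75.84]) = [18.1, 41.60842, 75.84]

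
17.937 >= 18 False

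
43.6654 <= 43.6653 False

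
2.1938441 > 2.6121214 False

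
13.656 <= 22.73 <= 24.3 True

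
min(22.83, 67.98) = 22.83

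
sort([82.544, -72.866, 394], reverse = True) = [394, 82.544, -72.866]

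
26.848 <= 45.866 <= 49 True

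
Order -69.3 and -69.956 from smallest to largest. -69.956, -69.3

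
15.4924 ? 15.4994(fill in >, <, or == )<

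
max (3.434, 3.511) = 3.511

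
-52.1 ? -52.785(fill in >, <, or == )>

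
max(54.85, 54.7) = 54.85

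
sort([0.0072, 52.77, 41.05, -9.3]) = [-9.3, 0.0072, 41.05, 52.77]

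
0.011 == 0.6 False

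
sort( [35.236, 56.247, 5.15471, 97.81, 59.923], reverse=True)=[97.81, 59.923, 56.247, 35.236, 5.15471]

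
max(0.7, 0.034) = 0.7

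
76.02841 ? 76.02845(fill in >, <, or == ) <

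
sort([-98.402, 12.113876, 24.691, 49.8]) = [-98.402, 12.113876, 24.691, 49.8]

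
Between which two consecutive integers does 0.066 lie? 0 and 1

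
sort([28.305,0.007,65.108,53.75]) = [0.007,28.305,53.75,65.108]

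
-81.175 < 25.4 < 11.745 False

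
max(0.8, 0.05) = 0.8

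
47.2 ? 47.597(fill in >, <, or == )<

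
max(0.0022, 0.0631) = 0.0631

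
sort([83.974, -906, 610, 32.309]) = [-906, 32.309, 83.974, 610]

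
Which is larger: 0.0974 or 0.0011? 0.0974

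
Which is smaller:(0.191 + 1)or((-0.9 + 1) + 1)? ((-0.9 + 1) + 1)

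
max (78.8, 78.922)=78.922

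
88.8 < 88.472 False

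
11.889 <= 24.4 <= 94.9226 True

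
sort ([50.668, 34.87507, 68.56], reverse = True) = [68.56, 50.668, 34.87507]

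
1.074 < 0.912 False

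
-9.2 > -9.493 True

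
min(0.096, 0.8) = 0.096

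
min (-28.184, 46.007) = -28.184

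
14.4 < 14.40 False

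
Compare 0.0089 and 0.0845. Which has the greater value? 0.0845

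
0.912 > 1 False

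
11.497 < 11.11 False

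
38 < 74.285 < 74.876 True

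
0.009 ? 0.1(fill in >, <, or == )<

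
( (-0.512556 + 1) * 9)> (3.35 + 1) True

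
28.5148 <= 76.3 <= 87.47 True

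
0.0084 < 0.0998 True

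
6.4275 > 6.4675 False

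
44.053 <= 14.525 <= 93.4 False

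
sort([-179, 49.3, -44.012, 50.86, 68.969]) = [-179, -44.012, 49.3, 50.86, 68.969]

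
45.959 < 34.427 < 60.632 False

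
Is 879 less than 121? No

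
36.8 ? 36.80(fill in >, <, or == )==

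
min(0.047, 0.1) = 0.047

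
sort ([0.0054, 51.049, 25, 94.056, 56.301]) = [0.0054, 25, 51.049, 56.301, 94.056]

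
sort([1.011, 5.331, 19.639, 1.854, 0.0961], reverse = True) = [19.639, 5.331, 1.854, 1.011, 0.0961]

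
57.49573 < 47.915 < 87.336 False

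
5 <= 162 True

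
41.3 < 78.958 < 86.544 True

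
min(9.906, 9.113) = 9.113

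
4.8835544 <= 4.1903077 False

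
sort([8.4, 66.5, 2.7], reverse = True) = [66.5, 8.4, 2.7]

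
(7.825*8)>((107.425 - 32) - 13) True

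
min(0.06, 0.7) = 0.06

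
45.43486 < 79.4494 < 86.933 True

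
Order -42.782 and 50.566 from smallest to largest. -42.782, 50.566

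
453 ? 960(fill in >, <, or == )<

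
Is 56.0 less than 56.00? No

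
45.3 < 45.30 False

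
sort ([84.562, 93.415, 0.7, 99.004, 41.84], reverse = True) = [99.004, 93.415, 84.562, 41.84, 0.7]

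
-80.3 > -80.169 False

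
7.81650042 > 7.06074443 True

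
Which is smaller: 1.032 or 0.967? 0.967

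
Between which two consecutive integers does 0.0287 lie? 0 and 1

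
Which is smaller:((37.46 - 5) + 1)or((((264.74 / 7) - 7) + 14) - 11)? ((37.46 - 5) + 1)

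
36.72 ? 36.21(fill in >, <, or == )>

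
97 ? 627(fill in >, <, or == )<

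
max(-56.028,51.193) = 51.193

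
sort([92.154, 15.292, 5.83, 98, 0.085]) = [0.085, 5.83, 15.292, 92.154, 98]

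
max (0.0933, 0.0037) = 0.0933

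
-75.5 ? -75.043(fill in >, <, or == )<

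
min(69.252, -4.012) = -4.012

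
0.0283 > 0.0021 True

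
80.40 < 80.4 False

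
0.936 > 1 False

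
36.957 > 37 False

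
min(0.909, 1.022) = 0.909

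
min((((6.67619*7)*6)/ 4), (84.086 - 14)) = 70.086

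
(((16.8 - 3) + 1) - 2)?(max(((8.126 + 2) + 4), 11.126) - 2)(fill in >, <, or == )>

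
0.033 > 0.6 False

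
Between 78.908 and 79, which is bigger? 79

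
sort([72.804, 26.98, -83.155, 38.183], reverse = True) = [72.804, 38.183, 26.98, -83.155]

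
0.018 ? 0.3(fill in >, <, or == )<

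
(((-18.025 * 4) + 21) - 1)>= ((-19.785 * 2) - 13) True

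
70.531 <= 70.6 True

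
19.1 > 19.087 True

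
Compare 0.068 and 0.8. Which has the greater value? 0.8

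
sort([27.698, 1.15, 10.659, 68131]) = [1.15, 10.659, 27.698, 68131]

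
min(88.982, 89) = 88.982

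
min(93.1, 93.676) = 93.1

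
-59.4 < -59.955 False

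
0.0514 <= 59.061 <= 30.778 False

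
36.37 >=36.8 False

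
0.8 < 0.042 False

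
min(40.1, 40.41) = 40.1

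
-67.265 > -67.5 True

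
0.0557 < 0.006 False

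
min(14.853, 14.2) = 14.2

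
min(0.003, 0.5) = 0.003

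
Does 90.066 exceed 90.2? No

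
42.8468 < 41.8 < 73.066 False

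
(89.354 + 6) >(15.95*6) False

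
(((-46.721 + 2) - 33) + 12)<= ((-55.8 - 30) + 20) False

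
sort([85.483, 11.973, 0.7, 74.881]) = [0.7, 11.973, 74.881, 85.483]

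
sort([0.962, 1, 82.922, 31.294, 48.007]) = [0.962, 1, 31.294, 48.007, 82.922]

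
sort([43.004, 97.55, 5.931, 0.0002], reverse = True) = [97.55, 43.004, 5.931, 0.0002]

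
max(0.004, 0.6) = 0.6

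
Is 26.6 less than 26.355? No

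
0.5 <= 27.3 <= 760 True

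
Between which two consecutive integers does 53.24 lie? 53 and 54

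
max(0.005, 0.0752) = 0.0752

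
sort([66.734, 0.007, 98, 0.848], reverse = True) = [98, 66.734, 0.848, 0.007]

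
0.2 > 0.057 True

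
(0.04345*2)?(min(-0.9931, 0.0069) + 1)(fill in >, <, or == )>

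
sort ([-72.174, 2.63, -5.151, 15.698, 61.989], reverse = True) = [61.989, 15.698, 2.63, -5.151, -72.174]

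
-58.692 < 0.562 True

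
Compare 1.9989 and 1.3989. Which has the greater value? 1.9989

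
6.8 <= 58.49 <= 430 True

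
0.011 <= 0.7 True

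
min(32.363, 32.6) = 32.363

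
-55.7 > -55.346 False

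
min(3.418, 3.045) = 3.045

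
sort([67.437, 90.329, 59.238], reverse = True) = [90.329, 67.437, 59.238]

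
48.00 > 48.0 False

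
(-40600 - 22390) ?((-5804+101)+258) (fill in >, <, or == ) <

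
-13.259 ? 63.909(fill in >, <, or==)<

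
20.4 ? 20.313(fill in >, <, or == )>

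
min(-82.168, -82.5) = -82.5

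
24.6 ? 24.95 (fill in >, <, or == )<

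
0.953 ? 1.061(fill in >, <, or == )<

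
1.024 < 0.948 False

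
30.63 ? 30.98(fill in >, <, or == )<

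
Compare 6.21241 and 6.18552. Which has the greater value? 6.21241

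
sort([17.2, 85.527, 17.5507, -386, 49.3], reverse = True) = [85.527, 49.3, 17.5507, 17.2, -386]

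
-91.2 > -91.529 True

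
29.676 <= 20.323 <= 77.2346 False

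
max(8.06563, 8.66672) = 8.66672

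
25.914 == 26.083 False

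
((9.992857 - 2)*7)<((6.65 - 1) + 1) False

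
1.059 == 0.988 False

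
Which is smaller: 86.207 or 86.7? 86.207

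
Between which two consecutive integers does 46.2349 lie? 46 and 47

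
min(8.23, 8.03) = 8.03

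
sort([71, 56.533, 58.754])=[56.533, 58.754, 71]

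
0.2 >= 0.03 True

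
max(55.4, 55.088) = 55.4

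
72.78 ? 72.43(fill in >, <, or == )>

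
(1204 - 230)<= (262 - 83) False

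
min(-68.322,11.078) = -68.322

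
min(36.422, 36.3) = 36.3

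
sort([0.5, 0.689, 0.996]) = [0.5, 0.689, 0.996]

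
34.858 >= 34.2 True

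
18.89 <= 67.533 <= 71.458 True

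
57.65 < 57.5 False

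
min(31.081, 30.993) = 30.993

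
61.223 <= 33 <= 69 False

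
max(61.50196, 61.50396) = 61.50396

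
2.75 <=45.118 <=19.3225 False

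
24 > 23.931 True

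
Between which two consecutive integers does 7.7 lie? 7 and 8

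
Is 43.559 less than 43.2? No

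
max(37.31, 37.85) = 37.85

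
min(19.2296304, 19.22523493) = 19.22523493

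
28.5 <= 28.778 True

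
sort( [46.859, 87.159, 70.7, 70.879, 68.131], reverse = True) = [87.159, 70.879, 70.7, 68.131, 46.859]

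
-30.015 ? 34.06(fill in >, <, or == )<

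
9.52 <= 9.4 False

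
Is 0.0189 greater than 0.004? Yes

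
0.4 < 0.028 False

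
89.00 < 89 False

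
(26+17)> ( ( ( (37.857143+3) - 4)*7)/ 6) False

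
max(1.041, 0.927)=1.041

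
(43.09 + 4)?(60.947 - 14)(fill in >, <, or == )>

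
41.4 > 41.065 True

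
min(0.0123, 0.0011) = 0.0011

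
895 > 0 True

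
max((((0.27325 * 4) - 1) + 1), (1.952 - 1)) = 1.093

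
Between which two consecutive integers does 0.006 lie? 0 and 1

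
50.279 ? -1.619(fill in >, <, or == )>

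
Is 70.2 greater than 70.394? No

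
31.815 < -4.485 False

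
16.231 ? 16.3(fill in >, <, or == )<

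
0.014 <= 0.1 True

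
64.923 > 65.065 False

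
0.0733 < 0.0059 False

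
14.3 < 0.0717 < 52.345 False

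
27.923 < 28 True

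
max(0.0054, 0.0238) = 0.0238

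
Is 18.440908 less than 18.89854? Yes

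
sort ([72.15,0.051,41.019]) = [0.051,41.019,72.15]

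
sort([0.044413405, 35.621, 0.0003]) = [0.0003, 0.044413405, 35.621]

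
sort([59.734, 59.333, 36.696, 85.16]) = [36.696, 59.333, 59.734, 85.16]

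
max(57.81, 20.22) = 57.81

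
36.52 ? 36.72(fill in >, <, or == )<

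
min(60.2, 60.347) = 60.2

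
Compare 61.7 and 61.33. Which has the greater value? 61.7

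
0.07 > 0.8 False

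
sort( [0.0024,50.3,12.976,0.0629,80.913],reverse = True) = [80.913,50.3,12.976,0.0629,0.0024]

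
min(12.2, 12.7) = 12.2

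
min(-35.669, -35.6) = -35.669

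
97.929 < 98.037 True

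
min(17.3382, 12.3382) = 12.3382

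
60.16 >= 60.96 False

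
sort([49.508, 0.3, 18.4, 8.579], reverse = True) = [49.508, 18.4, 8.579, 0.3]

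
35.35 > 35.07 True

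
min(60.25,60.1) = 60.1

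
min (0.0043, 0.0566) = 0.0043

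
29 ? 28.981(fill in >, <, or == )>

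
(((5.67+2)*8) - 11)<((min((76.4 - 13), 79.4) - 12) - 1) True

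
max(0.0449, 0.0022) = 0.0449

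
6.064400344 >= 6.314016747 False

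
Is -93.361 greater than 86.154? No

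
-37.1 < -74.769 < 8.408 False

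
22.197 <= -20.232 False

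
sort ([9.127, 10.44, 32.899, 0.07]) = [0.07, 9.127, 10.44, 32.899]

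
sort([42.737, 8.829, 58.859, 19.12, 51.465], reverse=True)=[58.859, 51.465, 42.737, 19.12, 8.829]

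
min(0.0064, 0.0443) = 0.0064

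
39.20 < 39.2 False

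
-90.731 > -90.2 False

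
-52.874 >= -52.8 False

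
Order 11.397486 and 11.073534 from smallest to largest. 11.073534, 11.397486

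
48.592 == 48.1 False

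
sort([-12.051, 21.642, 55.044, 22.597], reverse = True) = [55.044, 22.597, 21.642, -12.051]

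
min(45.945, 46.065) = 45.945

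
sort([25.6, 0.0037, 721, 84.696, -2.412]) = [-2.412, 0.0037, 25.6, 84.696, 721]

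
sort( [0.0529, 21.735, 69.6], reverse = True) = [69.6, 21.735, 0.0529]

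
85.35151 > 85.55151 False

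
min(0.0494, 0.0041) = 0.0041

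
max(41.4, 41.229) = 41.4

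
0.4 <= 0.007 False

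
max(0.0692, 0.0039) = 0.0692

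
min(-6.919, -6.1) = -6.919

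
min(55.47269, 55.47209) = 55.47209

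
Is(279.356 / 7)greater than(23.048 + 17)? No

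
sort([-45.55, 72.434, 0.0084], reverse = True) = [72.434, 0.0084, -45.55]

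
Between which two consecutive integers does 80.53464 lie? 80 and 81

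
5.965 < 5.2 False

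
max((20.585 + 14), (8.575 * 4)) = 34.585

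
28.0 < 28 False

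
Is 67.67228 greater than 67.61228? Yes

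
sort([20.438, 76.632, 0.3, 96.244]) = [0.3, 20.438, 76.632, 96.244]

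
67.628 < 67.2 False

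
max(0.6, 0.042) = 0.6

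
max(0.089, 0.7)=0.7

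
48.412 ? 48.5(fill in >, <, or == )<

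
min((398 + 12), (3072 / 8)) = 384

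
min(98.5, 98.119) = 98.119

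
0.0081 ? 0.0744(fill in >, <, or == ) <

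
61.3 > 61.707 False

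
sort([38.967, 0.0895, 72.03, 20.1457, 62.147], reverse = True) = [72.03, 62.147, 38.967, 20.1457, 0.0895]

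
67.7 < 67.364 False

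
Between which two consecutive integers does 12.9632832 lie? 12 and 13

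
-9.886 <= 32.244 True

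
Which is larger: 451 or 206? 451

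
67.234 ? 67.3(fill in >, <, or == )<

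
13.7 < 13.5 False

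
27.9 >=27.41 True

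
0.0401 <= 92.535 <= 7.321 False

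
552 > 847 False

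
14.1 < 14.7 True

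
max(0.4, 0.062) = 0.4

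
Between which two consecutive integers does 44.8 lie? 44 and 45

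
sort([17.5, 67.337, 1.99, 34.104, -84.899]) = [-84.899, 1.99, 17.5, 34.104, 67.337]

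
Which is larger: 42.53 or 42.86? 42.86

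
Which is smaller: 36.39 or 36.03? 36.03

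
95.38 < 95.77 True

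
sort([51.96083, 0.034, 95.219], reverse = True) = [95.219, 51.96083, 0.034]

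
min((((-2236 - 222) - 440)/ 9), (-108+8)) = -322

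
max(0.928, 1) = 1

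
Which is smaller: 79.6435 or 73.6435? 73.6435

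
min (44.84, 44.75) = 44.75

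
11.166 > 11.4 False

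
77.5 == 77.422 False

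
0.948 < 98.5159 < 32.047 False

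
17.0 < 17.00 False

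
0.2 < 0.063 False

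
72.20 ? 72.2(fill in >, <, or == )==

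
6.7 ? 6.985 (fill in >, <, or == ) <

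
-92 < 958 True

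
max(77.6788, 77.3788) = 77.6788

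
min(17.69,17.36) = 17.36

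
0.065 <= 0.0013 False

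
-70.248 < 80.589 True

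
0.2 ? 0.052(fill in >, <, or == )>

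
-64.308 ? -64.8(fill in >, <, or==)>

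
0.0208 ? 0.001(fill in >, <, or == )>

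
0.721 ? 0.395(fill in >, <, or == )>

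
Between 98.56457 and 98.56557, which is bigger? 98.56557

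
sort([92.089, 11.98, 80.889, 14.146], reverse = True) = [92.089, 80.889, 14.146, 11.98]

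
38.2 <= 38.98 True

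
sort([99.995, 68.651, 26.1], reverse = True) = [99.995, 68.651, 26.1]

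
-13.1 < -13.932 False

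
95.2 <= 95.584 True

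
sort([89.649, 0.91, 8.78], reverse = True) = [89.649, 8.78, 0.91]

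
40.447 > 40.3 True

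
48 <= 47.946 False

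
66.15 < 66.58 True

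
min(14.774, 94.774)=14.774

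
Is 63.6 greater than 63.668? No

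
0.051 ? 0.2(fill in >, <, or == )<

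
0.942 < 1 True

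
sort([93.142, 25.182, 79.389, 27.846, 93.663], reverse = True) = [93.663, 93.142, 79.389, 27.846, 25.182]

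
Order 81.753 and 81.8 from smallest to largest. 81.753, 81.8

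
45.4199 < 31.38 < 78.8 False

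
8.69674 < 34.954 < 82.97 True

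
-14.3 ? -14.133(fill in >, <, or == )<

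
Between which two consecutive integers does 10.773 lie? 10 and 11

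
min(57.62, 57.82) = 57.62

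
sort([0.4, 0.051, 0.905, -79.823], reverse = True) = [0.905, 0.4, 0.051, -79.823]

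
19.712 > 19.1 True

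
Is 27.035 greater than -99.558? Yes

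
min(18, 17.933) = 17.933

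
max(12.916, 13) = 13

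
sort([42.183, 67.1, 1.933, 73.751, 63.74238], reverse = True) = [73.751, 67.1, 63.74238, 42.183, 1.933]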